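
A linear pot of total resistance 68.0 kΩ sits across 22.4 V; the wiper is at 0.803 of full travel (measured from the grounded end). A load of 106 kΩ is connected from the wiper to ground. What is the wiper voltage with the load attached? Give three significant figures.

The wiper splits the pot into (1−α)R = 13.40 kΩ above and αR = 54.60 kΩ below.
Lower section ‖ load = 36.04 kΩ.
V_wiper = 22.4 × 36.04/(13.40 + 36.04) = 16.3 V.

V ≈ 16.3 V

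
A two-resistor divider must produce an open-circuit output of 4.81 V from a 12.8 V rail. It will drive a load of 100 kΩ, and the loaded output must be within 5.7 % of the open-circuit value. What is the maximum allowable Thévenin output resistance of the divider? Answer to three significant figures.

R_th ≤ 6.04 kΩ

Loading drop = R_th/(R_th + R_L) ≤ 0.0570, so R_th ≤ R_L · ε/(1−ε) = 100 kΩ × 0.0570/0.9430 = 6.04 kΩ.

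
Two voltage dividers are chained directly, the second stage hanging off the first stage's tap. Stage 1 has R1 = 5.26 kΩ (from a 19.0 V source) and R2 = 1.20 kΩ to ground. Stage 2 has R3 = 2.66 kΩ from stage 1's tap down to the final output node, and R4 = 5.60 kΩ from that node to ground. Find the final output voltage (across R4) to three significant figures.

V_out ≈ 2.14 V

Stage 2 presents R3+R4 = 8.260 kΩ as a load on stage 1's tap.
Stage 1's lower leg becomes R2‖(R3+R4) = 1.048 kΩ, so V_mid = 19.0 × 1.048/6.308 = 3.156 V.
Stage 2 is itself unloaded: V_out = V_mid × R4/(R3+R4) = 3.156 × 5.60/8.260 = 2.14 V.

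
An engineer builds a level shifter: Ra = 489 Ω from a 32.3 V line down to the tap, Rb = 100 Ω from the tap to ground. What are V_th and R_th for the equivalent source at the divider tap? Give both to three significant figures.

V_th = 5.48 V, R_th = 83.0 Ω

V_th is the open-circuit tap voltage: 32.3 × 100/(489 + 100) = 5.48 V.
With the supply zeroed, Ra and Rb appear in parallel from the tap: R_th = Ra‖Rb = (489 × 100)/589.0 = 83.0 Ω.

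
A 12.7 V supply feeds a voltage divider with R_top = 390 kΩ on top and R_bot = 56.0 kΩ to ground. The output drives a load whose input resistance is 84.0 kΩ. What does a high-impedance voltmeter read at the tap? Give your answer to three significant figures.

V_out ≈ 1.01 V

The load sits in parallel with R_bot: R_bot‖R_L = (56.0 × 84.0) / (56.0 + 84.0) = 33.60 kΩ.
V_out = 12.7 × 33.60 / (390 + 33.60) = 12.7 × 33.60/423.6 = 1.01 V.
(Unloaded it would have been 1.59 V.)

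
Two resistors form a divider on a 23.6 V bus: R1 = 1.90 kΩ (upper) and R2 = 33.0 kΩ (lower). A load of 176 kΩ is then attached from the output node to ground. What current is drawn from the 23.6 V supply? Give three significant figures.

R2‖R_L = 27.79 kΩ, so the source sees R1 + R2‖R_L = 29.69 kΩ.
I = 23.6 V / 29.69 kΩ = 0.795 mA.

I ≈ 0.795 mA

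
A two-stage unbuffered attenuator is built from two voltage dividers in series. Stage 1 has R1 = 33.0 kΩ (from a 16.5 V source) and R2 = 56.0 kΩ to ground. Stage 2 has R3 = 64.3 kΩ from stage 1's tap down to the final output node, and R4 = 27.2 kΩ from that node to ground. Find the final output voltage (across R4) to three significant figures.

Stage 2 presents R3+R4 = 91.50 kΩ as a load on stage 1's tap.
Stage 1's lower leg becomes R2‖(R3+R4) = 34.74 kΩ, so V_mid = 16.5 × 34.74/67.74 = 8.462 V.
Stage 2 is itself unloaded: V_out = V_mid × R4/(R3+R4) = 8.462 × 27.2/91.50 = 2.52 V.

V_out ≈ 2.52 V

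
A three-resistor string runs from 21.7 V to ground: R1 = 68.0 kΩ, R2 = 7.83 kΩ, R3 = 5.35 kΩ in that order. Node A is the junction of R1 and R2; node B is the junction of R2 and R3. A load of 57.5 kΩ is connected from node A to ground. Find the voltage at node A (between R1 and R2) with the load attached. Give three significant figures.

Below node A the series string R2+R3 = 13.18 kΩ sits in parallel with the 57.5 kΩ load: 10.72 kΩ.
V_A = 21.7 × 10.72/(68.0 + 10.72) = 2.96 V.

V ≈ 2.96 V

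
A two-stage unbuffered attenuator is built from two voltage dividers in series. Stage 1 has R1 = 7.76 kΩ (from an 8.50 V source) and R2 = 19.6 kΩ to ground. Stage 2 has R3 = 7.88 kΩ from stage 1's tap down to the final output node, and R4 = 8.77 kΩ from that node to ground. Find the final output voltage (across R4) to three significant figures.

Stage 2 presents R3+R4 = 16.65 kΩ as a load on stage 1's tap.
Stage 1's lower leg becomes R2‖(R3+R4) = 9.002 kΩ, so V_mid = 8.50 × 9.002/16.76 = 4.565 V.
Stage 2 is itself unloaded: V_out = V_mid × R4/(R3+R4) = 4.565 × 8.77/16.65 = 2.40 V.

V_out ≈ 2.40 V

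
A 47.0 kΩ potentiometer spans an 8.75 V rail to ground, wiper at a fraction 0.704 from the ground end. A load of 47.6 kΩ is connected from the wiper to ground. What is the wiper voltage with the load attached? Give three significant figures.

The wiper splits the pot into (1−α)R = 13.91 kΩ above and αR = 33.09 kΩ below.
Lower section ‖ load = 19.52 kΩ.
V_wiper = 8.75 × 19.52/(13.91 + 19.52) = 5.11 V.

V ≈ 5.11 V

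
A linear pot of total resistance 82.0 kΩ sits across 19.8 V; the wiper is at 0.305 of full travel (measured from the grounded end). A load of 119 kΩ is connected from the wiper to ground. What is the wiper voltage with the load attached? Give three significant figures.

V ≈ 5.27 V

The wiper splits the pot into (1−α)R = 56.99 kΩ above and αR = 25.01 kΩ below.
Lower section ‖ load = 20.67 kΩ.
V_wiper = 19.8 × 20.67/(56.99 + 20.67) = 5.27 V.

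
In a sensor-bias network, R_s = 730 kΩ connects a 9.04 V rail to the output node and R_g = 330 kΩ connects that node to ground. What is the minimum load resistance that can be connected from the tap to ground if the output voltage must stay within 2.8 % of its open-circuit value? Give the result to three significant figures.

Output resistance R_th = R_s‖R_g = (730 × 330)/1060 = 227.3 kΩ.
The fractional drop is R_th/(R_th + R_L); requiring this ≤ 0.0280 gives R_L ≥ R_th(1/0.0280 − 1) = 227.3 × 34.71 = 7.89 MΩ.

R_L(min) ≈ 7.89 MΩ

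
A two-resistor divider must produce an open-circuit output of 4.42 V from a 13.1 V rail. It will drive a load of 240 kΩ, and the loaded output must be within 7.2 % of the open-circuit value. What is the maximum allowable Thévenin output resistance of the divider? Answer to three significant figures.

R_th ≤ 18.6 kΩ

Loading drop = R_th/(R_th + R_L) ≤ 0.0720, so R_th ≤ R_L · ε/(1−ε) = 240 kΩ × 0.0720/0.9280 = 18.6 kΩ.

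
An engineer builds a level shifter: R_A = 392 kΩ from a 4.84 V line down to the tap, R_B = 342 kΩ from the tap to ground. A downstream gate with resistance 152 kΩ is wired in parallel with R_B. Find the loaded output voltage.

V_out ≈ 1.02 V

The load sits in parallel with R_B: R_B‖R_L = (342 × 152) / (342 + 152) = 105.2 kΩ.
V_out = 4.84 × 105.2 / (392 + 105.2) = 4.84 × 105.2/497.2 = 1.02 V.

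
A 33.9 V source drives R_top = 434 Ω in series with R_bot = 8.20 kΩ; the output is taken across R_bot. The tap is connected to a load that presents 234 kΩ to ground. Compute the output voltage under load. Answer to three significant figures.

V_out ≈ 32.1 V

The load sits in parallel with R_bot: R_bot‖R_L = (8200 × 234000) / (8200 + 234000) = 7922 Ω.
V_out = 33.9 × 7922 / (434 + 7922) = 33.9 × 7922/8356 = 32.1 V.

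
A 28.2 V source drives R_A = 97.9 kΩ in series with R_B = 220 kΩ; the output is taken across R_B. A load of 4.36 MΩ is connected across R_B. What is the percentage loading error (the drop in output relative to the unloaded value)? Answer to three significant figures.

1.53 %

The divider's output (Thévenin) resistance is R_A‖R_B = 67.75 kΩ.
Fractional drop under load = R_th/(R_th + R_L) = 67.75 / (67.75 + 4360) = 0.01530.
So the output falls by 1.53 %.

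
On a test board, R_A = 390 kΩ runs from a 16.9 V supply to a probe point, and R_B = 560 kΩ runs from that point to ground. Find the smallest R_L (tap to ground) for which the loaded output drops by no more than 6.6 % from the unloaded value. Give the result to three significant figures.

Output resistance R_th = R_A‖R_B = (390 × 560)/950.0 = 229.9 kΩ.
The fractional drop is R_th/(R_th + R_L); requiring this ≤ 0.0660 gives R_L ≥ R_th(1/0.0660 − 1) = 229.9 × 14.15 = 3.25 MΩ.

R_L(min) ≈ 3.25 MΩ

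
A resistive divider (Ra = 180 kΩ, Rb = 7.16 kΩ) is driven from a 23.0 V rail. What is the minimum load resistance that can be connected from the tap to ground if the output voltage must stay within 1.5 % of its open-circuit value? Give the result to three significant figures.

R_L(min) ≈ 452 kΩ

Output resistance R_th = Ra‖Rb = (180 × 7.16)/187.2 = 6.886 kΩ.
The fractional drop is R_th/(R_th + R_L); requiring this ≤ 0.0150 gives R_L ≥ R_th(1/0.0150 − 1) = 6.886 × 65.67 = 452 kΩ.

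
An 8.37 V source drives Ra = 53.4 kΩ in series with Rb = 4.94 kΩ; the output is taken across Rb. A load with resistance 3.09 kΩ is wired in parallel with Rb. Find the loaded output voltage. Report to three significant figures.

V_out ≈ 0.288 V

The load sits in parallel with Rb: Rb‖R_L = (4.94 × 3.09) / (4.94 + 3.09) = 1.901 kΩ.
V_out = 8.37 × 1.901 / (53.4 + 1.901) = 8.37 × 1.901/55.30 = 0.288 V.
(Unloaded it would have been 0.709 V.)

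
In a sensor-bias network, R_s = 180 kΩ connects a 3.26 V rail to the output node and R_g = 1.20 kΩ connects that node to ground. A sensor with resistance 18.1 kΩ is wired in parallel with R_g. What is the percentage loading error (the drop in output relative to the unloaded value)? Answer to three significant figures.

6.18 %

The divider's output (Thévenin) resistance is R_s‖R_g = 1.192 kΩ.
Fractional drop under load = R_th/(R_th + R_L) = 1.192 / (1.192 + 18.1) = 0.06179.
So the output falls by 6.18 %.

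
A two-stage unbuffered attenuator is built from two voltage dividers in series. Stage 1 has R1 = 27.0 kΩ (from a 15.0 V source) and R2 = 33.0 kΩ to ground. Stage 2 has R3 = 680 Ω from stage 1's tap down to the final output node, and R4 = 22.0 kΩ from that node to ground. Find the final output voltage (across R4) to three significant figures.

Stage 2 presents R3+R4 = 22680 Ω as a load on stage 1's tap.
Stage 1's lower leg becomes R2‖(R3+R4) = 13440 Ω, so V_mid = 15.0 × 13440/40440 = 4.986 V.
Stage 2 is itself unloaded: V_out = V_mid × R4/(R3+R4) = 4.986 × 22000/22680 = 4.84 V.

V_out ≈ 4.84 V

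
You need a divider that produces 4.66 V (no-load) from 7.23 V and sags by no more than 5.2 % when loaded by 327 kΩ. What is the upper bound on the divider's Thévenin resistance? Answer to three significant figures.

R_th ≤ 17.9 kΩ

Loading drop = R_th/(R_th + R_L) ≤ 0.0520, so R_th ≤ R_L · ε/(1−ε) = 327 kΩ × 0.0520/0.9480 = 17.9 kΩ.
(Any R1, R2 with R2/(R1+R2) = 0.645 and R1‖R2 ≤ 17.9 kΩ will meet the spec.)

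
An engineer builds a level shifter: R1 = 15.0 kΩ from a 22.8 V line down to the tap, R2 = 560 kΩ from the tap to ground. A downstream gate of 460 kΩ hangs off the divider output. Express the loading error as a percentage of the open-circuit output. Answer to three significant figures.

3.08 %

The divider's output (Thévenin) resistance is R1‖R2 = 14.61 kΩ.
Fractional drop under load = R_th/(R_th + R_L) = 14.61 / (14.61 + 460) = 0.03078.
So the output falls by 3.08 %.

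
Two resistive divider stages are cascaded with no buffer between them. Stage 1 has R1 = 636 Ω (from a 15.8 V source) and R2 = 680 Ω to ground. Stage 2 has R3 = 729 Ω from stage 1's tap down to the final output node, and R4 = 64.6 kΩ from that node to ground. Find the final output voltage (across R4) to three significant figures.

Stage 2 presents R3+R4 = 65330 Ω as a load on stage 1's tap.
Stage 1's lower leg becomes R2‖(R3+R4) = 673.0 Ω, so V_mid = 15.8 × 673.0/1309 = 8.123 V.
Stage 2 is itself unloaded: V_out = V_mid × R4/(R3+R4) = 8.123 × 64600/65330 = 8.03 V.

V_out ≈ 8.03 V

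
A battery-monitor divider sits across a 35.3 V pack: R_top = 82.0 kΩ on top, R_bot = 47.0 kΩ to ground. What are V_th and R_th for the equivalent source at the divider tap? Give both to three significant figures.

V_th = 12.9 V, R_th = 29.9 kΩ

V_th is the open-circuit tap voltage: 35.3 × 47.0/(82.0 + 47.0) = 12.9 V.
With the supply zeroed, R_top and R_bot appear in parallel from the tap: R_th = R_top‖R_bot = (82.0 × 47.0)/129.0 = 29.9 kΩ.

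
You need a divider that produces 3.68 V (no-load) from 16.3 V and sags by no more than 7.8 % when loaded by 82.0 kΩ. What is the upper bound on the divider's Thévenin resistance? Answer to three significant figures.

Loading drop = R_th/(R_th + R_L) ≤ 0.0780, so R_th ≤ R_L · ε/(1−ε) = 82.0 kΩ × 0.0780/0.9220 = 6.94 kΩ.

R_th ≤ 6.94 kΩ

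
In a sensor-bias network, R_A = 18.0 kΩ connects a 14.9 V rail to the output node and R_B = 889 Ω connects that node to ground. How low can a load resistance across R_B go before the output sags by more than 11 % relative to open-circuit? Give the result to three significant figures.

R_L(min) ≈ 6.85 kΩ

Output resistance R_th = R_A‖R_B = (18000 × 889)/18890 = 847.2 Ω.
The fractional drop is R_th/(R_th + R_L); requiring this ≤ 0.110 gives R_L ≥ R_th(1/0.110 − 1) = 847.2 × 8.091 = 6.85 kΩ.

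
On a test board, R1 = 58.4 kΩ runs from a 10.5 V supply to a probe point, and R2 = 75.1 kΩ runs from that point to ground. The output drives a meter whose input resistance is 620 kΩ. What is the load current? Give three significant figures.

R2‖R_L = 66.99 kΩ; V_out = 10.5 × 66.99/125.4 = 5.610 V.
I_L = V_out / R_L = 5.610 / 620 kΩ = 9.05 µA.

I_L ≈ 9.05 µA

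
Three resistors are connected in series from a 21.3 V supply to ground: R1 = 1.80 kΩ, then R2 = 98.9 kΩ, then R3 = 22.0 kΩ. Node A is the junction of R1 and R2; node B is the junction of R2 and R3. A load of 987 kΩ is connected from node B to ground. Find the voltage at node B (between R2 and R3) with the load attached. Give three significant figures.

V ≈ 3.75 V

At node B, R3 is in parallel with the load: R3‖R_L = 21.52 kΩ.
Below node A the resistance is R2 + (R3‖R_L) = 120.4 kΩ, so V_A = 21.3 × 120.4/122.2 = 20.99 V.
Then V_B = V_A × (R3‖R_L)/(R2 + R3‖R_L) = 20.99 × 21.52/120.4 = 3.75 V.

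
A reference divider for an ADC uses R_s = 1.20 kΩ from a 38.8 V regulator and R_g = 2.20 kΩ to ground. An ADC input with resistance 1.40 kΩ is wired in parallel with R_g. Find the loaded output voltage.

V_out ≈ 16.1 V

The load sits in parallel with R_g: R_g‖R_L = (2.20 × 1.40) / (2.20 + 1.40) = 0.8556 kΩ.
V_out = 38.8 × 0.8556 / (1.20 + 0.8556) = 38.8 × 0.8556/2.056 = 16.1 V.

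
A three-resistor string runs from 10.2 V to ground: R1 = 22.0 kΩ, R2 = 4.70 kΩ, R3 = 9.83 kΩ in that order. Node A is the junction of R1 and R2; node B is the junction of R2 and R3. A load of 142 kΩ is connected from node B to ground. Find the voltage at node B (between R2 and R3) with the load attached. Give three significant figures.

At node B, R3 is in parallel with the load: R3‖R_L = 9.194 kΩ.
Below node A the resistance is R2 + (R3‖R_L) = 13.89 kΩ, so V_A = 10.2 × 13.89/35.89 = 3.948 V.
Then V_B = V_A × (R3‖R_L)/(R2 + R3‖R_L) = 3.948 × 9.194/13.89 = 2.61 V.

V ≈ 2.61 V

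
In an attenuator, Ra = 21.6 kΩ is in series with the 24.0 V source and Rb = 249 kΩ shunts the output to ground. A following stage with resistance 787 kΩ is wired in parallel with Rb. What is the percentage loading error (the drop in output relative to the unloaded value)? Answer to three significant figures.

The divider's output (Thévenin) resistance is Ra‖Rb = 19.88 kΩ.
Fractional drop under load = R_th/(R_th + R_L) = 19.88 / (19.88 + 787) = 0.02463.
So the output falls by 2.46 %.

2.46 %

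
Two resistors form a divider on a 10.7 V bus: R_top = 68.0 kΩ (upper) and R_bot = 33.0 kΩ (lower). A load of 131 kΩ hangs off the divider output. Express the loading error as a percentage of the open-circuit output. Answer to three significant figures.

The divider's output (Thévenin) resistance is R_top‖R_bot = 22.22 kΩ.
Fractional drop under load = R_th/(R_th + R_L) = 22.22 / (22.22 + 131) = 0.1450.
So the output falls by 14.5 %.

14.5 %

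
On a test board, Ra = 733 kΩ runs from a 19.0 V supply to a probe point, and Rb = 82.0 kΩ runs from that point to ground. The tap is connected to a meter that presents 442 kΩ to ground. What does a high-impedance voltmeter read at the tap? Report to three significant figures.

The load sits in parallel with Rb: Rb‖R_L = (82.0 × 442) / (82.0 + 442) = 69.17 kΩ.
V_out = 19.0 × 69.17 / (733 + 69.17) = 19.0 × 69.17/802.2 = 1.64 V.
(Unloaded it would have been 1.91 V.)

V_out ≈ 1.64 V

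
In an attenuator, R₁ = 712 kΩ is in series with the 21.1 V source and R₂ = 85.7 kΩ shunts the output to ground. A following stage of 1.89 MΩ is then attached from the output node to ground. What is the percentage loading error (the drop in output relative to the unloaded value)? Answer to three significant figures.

3.89 %

The divider's output (Thévenin) resistance is R₁‖R₂ = 76.49 kΩ.
Fractional drop under load = R_th/(R_th + R_L) = 76.49 / (76.49 + 1890) = 0.03890.
So the output falls by 3.89 %.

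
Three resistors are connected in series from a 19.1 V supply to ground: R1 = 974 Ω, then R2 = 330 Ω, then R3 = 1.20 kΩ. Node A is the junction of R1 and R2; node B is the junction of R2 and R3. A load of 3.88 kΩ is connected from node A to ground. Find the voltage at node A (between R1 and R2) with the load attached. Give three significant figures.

Below node A the series string R2+R3 = 1530 Ω sits in parallel with the 3880 Ω load: 1097 Ω.
V_A = 19.1 × 1097/(974 + 1097) = 10.1 V.

V ≈ 10.1 V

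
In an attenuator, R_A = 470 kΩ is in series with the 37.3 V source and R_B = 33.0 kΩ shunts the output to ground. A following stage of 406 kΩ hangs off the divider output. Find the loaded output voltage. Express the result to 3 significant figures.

The load sits in parallel with R_B: R_B‖R_L = (33.0 × 406) / (33.0 + 406) = 30.52 kΩ.
V_out = 37.3 × 30.52 / (470 + 30.52) = 37.3 × 30.52/500.5 = 2.27 V.
(Unloaded it would have been 2.45 V.)

V_out ≈ 2.27 V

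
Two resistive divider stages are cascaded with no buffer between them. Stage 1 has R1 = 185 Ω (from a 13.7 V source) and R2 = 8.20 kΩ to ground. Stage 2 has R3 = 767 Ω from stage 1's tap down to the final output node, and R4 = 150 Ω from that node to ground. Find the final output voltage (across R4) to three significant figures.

V_out ≈ 1.83 V

Stage 2 presents R3+R4 = 917.0 Ω as a load on stage 1's tap.
Stage 1's lower leg becomes R2‖(R3+R4) = 824.8 Ω, so V_mid = 13.7 × 824.8/1010 = 11.19 V.
Stage 2 is itself unloaded: V_out = V_mid × R4/(R3+R4) = 11.19 × 150/917.0 = 1.83 V.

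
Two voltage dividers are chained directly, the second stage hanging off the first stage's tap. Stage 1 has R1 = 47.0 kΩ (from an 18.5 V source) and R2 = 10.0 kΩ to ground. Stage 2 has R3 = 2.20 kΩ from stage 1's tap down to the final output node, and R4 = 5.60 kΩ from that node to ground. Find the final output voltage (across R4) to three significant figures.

Stage 2 presents R3+R4 = 7.800 kΩ as a load on stage 1's tap.
Stage 1's lower leg becomes R2‖(R3+R4) = 4.382 kΩ, so V_mid = 18.5 × 4.382/51.38 = 1.578 V.
Stage 2 is itself unloaded: V_out = V_mid × R4/(R3+R4) = 1.578 × 5.60/7.800 = 1.13 V.

V_out ≈ 1.13 V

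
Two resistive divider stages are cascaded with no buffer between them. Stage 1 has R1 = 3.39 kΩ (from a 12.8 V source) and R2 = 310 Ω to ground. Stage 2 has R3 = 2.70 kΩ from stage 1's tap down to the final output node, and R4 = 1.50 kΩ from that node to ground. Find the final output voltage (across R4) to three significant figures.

V_out ≈ 0.359 V

Stage 2 presents R3+R4 = 4200 Ω as a load on stage 1's tap.
Stage 1's lower leg becomes R2‖(R3+R4) = 288.7 Ω, so V_mid = 12.8 × 288.7/3679 = 1.005 V.
Stage 2 is itself unloaded: V_out = V_mid × R4/(R3+R4) = 1.005 × 1500/4200 = 0.359 V.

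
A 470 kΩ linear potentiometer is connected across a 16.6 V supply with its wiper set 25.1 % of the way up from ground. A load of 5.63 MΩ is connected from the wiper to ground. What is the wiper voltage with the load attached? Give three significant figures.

V ≈ 4.10 V

The wiper splits the pot into (1−α)R = 352.0 kΩ above and αR = 118.0 kΩ below.
Lower section ‖ load = 115.5 kΩ.
V_wiper = 16.6 × 115.5/(352.0 + 115.5) = 4.10 V.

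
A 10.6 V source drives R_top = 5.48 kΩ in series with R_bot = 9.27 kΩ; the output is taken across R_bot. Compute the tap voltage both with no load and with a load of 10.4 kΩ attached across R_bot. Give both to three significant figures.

Open-circuit: V = 10.6 × 9.27/(5.48 + 9.27) = 6.66 V.
With the load, R_bot becomes R_bot‖R_L = 4.901 kΩ, so V = 10.6 × 4.901/10.38 = 5.00 V.

Unloaded: 6.66 V; loaded: 5.00 V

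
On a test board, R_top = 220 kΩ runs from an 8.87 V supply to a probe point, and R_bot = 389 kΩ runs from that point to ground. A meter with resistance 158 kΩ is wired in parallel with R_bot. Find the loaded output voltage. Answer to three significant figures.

The load sits in parallel with R_bot: R_bot‖R_L = (389 × 158) / (389 + 158) = 112.4 kΩ.
V_out = 8.87 × 112.4 / (220 + 112.4) = 8.87 × 112.4/332.4 = 3.00 V.

V_out ≈ 3.00 V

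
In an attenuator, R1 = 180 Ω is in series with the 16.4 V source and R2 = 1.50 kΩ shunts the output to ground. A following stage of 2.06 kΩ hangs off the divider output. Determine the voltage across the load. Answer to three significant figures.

V_out ≈ 13.6 V

The load sits in parallel with R2: R2‖R_L = (1500 × 2060) / (1500 + 2060) = 868.0 Ω.
V_out = 16.4 × 868.0 / (180 + 868.0) = 16.4 × 868.0/1048 = 13.6 V.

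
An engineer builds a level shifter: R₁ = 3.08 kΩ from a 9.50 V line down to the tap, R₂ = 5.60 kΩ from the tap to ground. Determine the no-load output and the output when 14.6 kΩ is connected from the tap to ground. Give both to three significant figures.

Unloaded: 6.13 V; loaded: 5.39 V

Open-circuit: V = 9.50 × 5.60/(3.08 + 5.60) = 6.13 V.
With the load, R₂ becomes R₂‖R_L = 4.048 kΩ, so V = 9.50 × 4.048/7.128 = 5.39 V.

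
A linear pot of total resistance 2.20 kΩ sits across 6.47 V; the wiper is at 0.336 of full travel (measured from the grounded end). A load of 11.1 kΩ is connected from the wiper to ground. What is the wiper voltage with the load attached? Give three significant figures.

The wiper splits the pot into (1−α)R = 1461 Ω above and αR = 739.2 Ω below.
Lower section ‖ load = 693.0 Ω.
V_wiper = 6.47 × 693.0/(1461 + 693.0) = 2.08 V.

V ≈ 2.08 V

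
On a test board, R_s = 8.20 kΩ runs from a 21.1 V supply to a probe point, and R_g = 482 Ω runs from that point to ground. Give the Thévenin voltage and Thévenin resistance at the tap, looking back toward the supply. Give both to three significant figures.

V_th is the open-circuit tap voltage: 21.1 × 482/(8200 + 482) = 1.17 V.
With the supply zeroed, R_s and R_g appear in parallel from the tap: R_th = R_s‖R_g = (8200 × 482)/8682 = 455 Ω.

V_th = 1.17 V, R_th = 455 Ω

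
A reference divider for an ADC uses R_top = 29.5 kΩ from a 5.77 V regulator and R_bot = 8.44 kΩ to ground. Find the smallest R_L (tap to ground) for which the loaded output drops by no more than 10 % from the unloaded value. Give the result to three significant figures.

Output resistance R_th = R_top‖R_bot = (29.5 × 8.44)/37.94 = 6.562 kΩ.
The fractional drop is R_th/(R_th + R_L); requiring this ≤ 0.100 gives R_L ≥ R_th(1/0.100 − 1) = 6.562 × 9.000 = 59.1 kΩ.

R_L(min) ≈ 59.1 kΩ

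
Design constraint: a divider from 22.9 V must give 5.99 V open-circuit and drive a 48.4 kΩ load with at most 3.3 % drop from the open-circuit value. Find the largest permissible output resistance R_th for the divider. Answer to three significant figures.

R_th ≤ 1.65 kΩ

Loading drop = R_th/(R_th + R_L) ≤ 0.0330, so R_th ≤ R_L · ε/(1−ε) = 48.4 kΩ × 0.0330/0.9670 = 1.65 kΩ.
(Any R1, R2 with R2/(R1+R2) = 0.262 and R1‖R2 ≤ 1.65 kΩ will meet the spec.)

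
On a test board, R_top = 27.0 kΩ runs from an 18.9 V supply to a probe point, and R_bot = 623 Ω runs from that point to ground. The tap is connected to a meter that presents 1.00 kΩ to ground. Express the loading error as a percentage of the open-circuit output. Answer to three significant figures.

Unloaded V = 18.9 × 623/27620 = 0.4263 V.
Loaded: R_bot‖R_L = 383.9 Ω, giving V = 18.9 × 383.9/27380 = 0.2649 V.
Drop = (0.4263 − 0.2649) / 0.4263 = 37.8 %.

37.8 %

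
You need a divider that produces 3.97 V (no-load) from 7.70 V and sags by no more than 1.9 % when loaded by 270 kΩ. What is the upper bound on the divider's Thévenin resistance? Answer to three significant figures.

R_th ≤ 5.23 kΩ

Loading drop = R_th/(R_th + R_L) ≤ 0.0190, so R_th ≤ R_L · ε/(1−ε) = 270 kΩ × 0.0190/0.9810 = 5.23 kΩ.
(Any R1, R2 with R2/(R1+R2) = 0.516 and R1‖R2 ≤ 5.23 kΩ will meet the spec.)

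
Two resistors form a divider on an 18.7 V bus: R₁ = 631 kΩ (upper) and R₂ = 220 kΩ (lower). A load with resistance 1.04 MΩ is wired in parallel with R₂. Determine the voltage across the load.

V_out ≈ 4.18 V

The load sits in parallel with R₂: R₂‖R_L = (220 × 1040) / (220 + 1040) = 181.6 kΩ.
V_out = 18.7 × 181.6 / (631 + 181.6) = 18.7 × 181.6/812.6 = 4.18 V.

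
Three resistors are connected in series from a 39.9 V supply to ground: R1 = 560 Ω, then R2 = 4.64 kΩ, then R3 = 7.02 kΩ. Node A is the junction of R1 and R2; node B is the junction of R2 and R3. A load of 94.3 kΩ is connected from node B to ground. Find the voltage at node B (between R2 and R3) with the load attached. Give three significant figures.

At node B, R3 is in parallel with the load: R3‖R_L = 6534 Ω.
Below node A the resistance is R2 + (R3‖R_L) = 11170 Ω, so V_A = 39.9 × 11170/11730 = 38.00 V.
Then V_B = V_A × (R3‖R_L)/(R2 + R3‖R_L) = 38.00 × 6534/11170 = 22.2 V.

V ≈ 22.2 V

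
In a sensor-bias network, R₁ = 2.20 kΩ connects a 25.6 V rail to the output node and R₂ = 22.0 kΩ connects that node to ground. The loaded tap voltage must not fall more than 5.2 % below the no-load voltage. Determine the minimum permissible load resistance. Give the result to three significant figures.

R_L(min) ≈ 36.5 kΩ

Output resistance R_th = R₁‖R₂ = (2.20 × 22.0)/24.20 = 2.000 kΩ.
The fractional drop is R_th/(R_th + R_L); requiring this ≤ 0.0520 gives R_L ≥ R_th(1/0.0520 − 1) = 2.000 × 18.23 = 36.5 kΩ.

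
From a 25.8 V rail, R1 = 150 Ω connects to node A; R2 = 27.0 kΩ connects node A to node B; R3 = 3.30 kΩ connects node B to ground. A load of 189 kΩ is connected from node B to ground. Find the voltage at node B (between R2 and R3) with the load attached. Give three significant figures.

V ≈ 2.75 V

At node B, R3 is in parallel with the load: R3‖R_L = 3243 Ω.
Below node A the resistance is R2 + (R3‖R_L) = 30240 Ω, so V_A = 25.8 × 30240/30390 = 25.67 V.
Then V_B = V_A × (R3‖R_L)/(R2 + R3‖R_L) = 25.67 × 3243/30240 = 2.75 V.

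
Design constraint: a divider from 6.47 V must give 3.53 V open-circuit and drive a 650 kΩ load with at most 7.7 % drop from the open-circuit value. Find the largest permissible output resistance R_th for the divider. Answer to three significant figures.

R_th ≤ 54.2 kΩ

Loading drop = R_th/(R_th + R_L) ≤ 0.0770, so R_th ≤ R_L · ε/(1−ε) = 650 kΩ × 0.0770/0.9230 = 54.2 kΩ.
(Any R1, R2 with R2/(R1+R2) = 0.546 and R1‖R2 ≤ 54.2 kΩ will meet the spec.)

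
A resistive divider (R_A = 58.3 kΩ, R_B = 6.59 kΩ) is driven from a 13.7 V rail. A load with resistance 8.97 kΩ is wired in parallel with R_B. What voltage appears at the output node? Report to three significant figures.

V_out ≈ 0.838 V

The load sits in parallel with R_B: R_B‖R_L = (6.59 × 8.97) / (6.59 + 8.97) = 3.799 kΩ.
V_out = 13.7 × 3.799 / (58.3 + 3.799) = 13.7 × 3.799/62.10 = 0.838 V.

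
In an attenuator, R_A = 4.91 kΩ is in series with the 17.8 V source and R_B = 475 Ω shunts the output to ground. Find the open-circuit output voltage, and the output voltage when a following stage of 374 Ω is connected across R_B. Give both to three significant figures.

Unloaded: 1.57 V; loaded: 0.728 V

Open-circuit: V = 17.8 × 475/(4910 + 475) = 1.57 V.
With the load, R_B becomes R_B‖R_L = 209.2 Ω, so V = 17.8 × 209.2/5119 = 0.728 V.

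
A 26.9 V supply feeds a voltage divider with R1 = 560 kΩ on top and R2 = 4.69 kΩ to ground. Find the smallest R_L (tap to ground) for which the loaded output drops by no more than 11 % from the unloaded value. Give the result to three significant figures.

Output resistance R_th = R1‖R2 = (560 × 4.69)/564.7 = 4.651 kΩ.
The fractional drop is R_th/(R_th + R_L); requiring this ≤ 0.110 gives R_L ≥ R_th(1/0.110 − 1) = 4.651 × 8.091 = 37.6 kΩ.

R_L(min) ≈ 37.6 kΩ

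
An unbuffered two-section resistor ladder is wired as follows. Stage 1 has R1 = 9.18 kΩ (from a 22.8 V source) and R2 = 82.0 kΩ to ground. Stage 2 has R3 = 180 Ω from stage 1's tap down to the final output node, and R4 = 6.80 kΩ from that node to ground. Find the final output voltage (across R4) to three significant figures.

Stage 2 presents R3+R4 = 6980 Ω as a load on stage 1's tap.
Stage 1's lower leg becomes R2‖(R3+R4) = 6432 Ω, so V_mid = 22.8 × 6432/15610 = 9.394 V.
Stage 2 is itself unloaded: V_out = V_mid × R4/(R3+R4) = 9.394 × 6800/6980 = 9.15 V.

V_out ≈ 9.15 V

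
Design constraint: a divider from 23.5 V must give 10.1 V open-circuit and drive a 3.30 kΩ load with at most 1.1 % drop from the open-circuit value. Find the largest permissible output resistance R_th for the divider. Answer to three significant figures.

R_th ≤ 36.7 Ω

Loading drop = R_th/(R_th + R_L) ≤ 0.0110, so R_th ≤ R_L · ε/(1−ε) = 3.30 kΩ × 0.0110/0.9890 = 36.7 Ω.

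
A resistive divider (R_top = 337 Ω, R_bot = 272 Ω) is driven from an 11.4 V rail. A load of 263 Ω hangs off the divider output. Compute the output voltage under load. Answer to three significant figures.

V_out ≈ 3.24 V

The load sits in parallel with R_bot: R_bot‖R_L = (272 × 263) / (272 + 263) = 133.7 Ω.
V_out = 11.4 × 133.7 / (337 + 133.7) = 11.4 × 133.7/470.7 = 3.24 V.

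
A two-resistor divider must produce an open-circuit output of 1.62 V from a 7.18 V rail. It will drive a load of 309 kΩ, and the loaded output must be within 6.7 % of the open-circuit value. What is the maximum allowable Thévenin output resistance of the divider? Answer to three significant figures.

R_th ≤ 22.2 kΩ

Loading drop = R_th/(R_th + R_L) ≤ 0.0670, so R_th ≤ R_L · ε/(1−ε) = 309 kΩ × 0.0670/0.9330 = 22.2 kΩ.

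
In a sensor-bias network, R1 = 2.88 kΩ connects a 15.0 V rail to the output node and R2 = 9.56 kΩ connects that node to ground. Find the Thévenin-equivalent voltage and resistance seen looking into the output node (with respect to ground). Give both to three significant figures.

V_th = 11.5 V, R_th = 2.21 kΩ

V_th is the open-circuit tap voltage: 15.0 × 9.56/(2.88 + 9.56) = 11.5 V.
With the supply zeroed, R1 and R2 appear in parallel from the tap: R_th = R1‖R2 = (2.88 × 9.56)/12.44 = 2.21 kΩ.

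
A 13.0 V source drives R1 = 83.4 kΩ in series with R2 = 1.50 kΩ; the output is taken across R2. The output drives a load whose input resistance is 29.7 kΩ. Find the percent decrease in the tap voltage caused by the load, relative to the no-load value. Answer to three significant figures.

4.73 %

The divider's output (Thévenin) resistance is R1‖R2 = 1.473 kΩ.
Fractional drop under load = R_th/(R_th + R_L) = 1.473 / (1.473 + 29.7) = 0.04727.
So the output falls by 4.73 %.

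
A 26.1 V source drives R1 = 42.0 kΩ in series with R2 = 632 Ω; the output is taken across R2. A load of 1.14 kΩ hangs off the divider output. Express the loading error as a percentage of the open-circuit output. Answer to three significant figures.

Unloaded V = 26.1 × 632/42630 = 0.3869 V.
Loaded: R2‖R_L = 406.6 Ω, giving V = 26.1 × 406.6/42410 = 0.2502 V.
Drop = (0.3869 − 0.2502) / 0.3869 = 35.3 %.

35.3 %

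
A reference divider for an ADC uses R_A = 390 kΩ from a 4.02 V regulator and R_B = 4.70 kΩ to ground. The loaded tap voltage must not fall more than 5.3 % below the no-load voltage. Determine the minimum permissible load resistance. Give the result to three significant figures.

R_L(min) ≈ 83.0 kΩ

Output resistance R_th = R_A‖R_B = (390 × 4.70)/394.7 = 4.644 kΩ.
The fractional drop is R_th/(R_th + R_L); requiring this ≤ 0.0530 gives R_L ≥ R_th(1/0.0530 − 1) = 4.644 × 17.87 = 83.0 kΩ.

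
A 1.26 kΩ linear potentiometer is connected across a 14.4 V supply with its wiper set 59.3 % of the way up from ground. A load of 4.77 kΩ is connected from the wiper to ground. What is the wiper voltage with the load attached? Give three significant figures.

V ≈ 8.03 V

The wiper splits the pot into (1−α)R = 512.8 Ω above and αR = 747.2 Ω below.
Lower section ‖ load = 646.0 Ω.
V_wiper = 14.4 × 646.0/(512.8 + 646.0) = 8.03 V.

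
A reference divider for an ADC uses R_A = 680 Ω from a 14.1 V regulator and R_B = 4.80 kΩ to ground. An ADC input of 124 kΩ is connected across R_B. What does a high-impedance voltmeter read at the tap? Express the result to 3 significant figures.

The load sits in parallel with R_B: R_B‖R_L = (4800 × 124000) / (4800 + 124000) = 4621 Ω.
V_out = 14.1 × 4621 / (680 + 4621) = 14.1 × 4621/5301 = 12.3 V.
(Unloaded it would have been 12.4 V.)

V_out ≈ 12.3 V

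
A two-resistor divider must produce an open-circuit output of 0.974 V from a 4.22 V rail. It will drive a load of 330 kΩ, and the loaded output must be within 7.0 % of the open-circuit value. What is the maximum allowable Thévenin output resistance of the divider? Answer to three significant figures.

Loading drop = R_th/(R_th + R_L) ≤ 0.0700, so R_th ≤ R_L · ε/(1−ε) = 330 kΩ × 0.0700/0.9300 = 24.8 kΩ.
(Any R1, R2 with R2/(R1+R2) = 0.231 and R1‖R2 ≤ 24.8 kΩ will meet the spec.)

R_th ≤ 24.8 kΩ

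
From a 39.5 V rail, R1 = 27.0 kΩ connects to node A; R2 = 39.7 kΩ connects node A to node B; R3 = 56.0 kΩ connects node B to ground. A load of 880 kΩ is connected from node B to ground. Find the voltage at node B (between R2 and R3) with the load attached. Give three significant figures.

At node B, R3 is in parallel with the load: R3‖R_L = 52.65 kΩ.
Below node A the resistance is R2 + (R3‖R_L) = 92.35 kΩ, so V_A = 39.5 × 92.35/119.3 = 30.56 V.
Then V_B = V_A × (R3‖R_L)/(R2 + R3‖R_L) = 30.56 × 52.65/92.35 = 17.4 V.

V ≈ 17.4 V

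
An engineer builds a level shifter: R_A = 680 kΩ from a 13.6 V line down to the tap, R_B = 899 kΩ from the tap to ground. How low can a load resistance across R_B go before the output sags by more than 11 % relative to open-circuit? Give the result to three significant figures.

R_L(min) ≈ 3.13 MΩ

Output resistance R_th = R_A‖R_B = (680 × 899)/1579 = 387.2 kΩ.
The fractional drop is R_th/(R_th + R_L); requiring this ≤ 0.110 gives R_L ≥ R_th(1/0.110 − 1) = 387.2 × 8.091 = 3.13 MΩ.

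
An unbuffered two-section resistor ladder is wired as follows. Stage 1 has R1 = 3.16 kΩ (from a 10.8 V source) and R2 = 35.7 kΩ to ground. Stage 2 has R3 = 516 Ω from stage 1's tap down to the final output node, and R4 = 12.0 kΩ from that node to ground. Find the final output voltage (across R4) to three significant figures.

V_out ≈ 7.72 V

Stage 2 presents R3+R4 = 12520 Ω as a load on stage 1's tap.
Stage 1's lower leg becomes R2‖(R3+R4) = 9267 Ω, so V_mid = 10.8 × 9267/12430 = 8.054 V.
Stage 2 is itself unloaded: V_out = V_mid × R4/(R3+R4) = 8.054 × 12000/12520 = 7.72 V.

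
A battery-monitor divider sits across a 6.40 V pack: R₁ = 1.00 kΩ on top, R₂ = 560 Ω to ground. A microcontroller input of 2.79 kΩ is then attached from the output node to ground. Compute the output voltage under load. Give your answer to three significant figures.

The load sits in parallel with R₂: R₂‖R_L = (560 × 2790) / (560 + 2790) = 466.4 Ω.
V_out = 6.40 × 466.4 / (1000 + 466.4) = 6.40 × 466.4/1466 = 2.04 V.
(Unloaded it would have been 2.30 V.)

V_out ≈ 2.04 V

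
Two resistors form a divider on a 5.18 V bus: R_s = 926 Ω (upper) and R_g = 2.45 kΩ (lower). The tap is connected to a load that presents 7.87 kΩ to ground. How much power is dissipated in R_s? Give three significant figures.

P ≈ 3.18 mW

Total resistance from the source is R_s + (R_g‖R_L) = 2794 Ω, so I = 5.18/2794 Ω = 1.854 mA.
P = I²·R_s = (1.854 mA)² × 926 Ω = 3.18 mW.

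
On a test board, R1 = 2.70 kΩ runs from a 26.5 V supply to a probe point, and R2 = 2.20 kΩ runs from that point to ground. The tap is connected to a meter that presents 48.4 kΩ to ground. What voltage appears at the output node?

The load sits in parallel with R2: R2‖R_L = (2.20 × 48.4) / (2.20 + 48.4) = 2.104 kΩ.
V_out = 26.5 × 2.104 / (2.70 + 2.104) = 26.5 × 2.104/4.804 = 11.6 V.

V_out ≈ 11.6 V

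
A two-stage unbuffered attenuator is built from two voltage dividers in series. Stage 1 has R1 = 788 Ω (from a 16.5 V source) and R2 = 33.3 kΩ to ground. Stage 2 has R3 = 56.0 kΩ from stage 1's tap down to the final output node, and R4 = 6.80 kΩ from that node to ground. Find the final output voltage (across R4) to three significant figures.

V_out ≈ 1.72 V

Stage 2 presents R3+R4 = 62800 Ω as a load on stage 1's tap.
Stage 1's lower leg becomes R2‖(R3+R4) = 21760 Ω, so V_mid = 16.5 × 21760/22550 = 15.92 V.
Stage 2 is itself unloaded: V_out = V_mid × R4/(R3+R4) = 15.92 × 6800/62800 = 1.72 V.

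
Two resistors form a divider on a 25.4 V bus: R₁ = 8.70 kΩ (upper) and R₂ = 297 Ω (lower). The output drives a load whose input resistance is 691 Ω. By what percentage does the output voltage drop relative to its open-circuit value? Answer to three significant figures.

29.4 %

Unloaded V = 25.4 × 297/8997 = 0.8385 V.
Loaded: R₂‖R_L = 207.7 Ω, giving V = 25.4 × 207.7/8908 = 0.5923 V.
Drop = (0.8385 − 0.5923) / 0.8385 = 29.4 %.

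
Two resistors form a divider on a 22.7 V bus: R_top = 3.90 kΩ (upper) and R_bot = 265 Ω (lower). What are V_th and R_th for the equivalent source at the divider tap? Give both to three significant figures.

V_th is the open-circuit tap voltage: 22.7 × 265/(3900 + 265) = 1.44 V.
With the supply zeroed, R_top and R_bot appear in parallel from the tap: R_th = R_top‖R_bot = (3900 × 265)/4165 = 248 Ω.

V_th = 1.44 V, R_th = 248 Ω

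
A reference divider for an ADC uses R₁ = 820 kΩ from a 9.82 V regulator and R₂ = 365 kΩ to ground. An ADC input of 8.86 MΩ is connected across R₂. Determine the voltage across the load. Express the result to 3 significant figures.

The load sits in parallel with R₂: R₂‖R_L = (365 × 8860) / (365 + 8860) = 350.6 kΩ.
V_out = 9.82 × 350.6 / (820 + 350.6) = 9.82 × 350.6/1171 = 2.94 V.

V_out ≈ 2.94 V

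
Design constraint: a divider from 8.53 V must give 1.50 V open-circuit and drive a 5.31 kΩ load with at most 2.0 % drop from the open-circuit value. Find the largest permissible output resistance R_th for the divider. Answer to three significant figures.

R_th ≤ 108 Ω

Loading drop = R_th/(R_th + R_L) ≤ 0.0200, so R_th ≤ R_L · ε/(1−ε) = 5.31 kΩ × 0.0200/0.9800 = 108 Ω.
(Any R1, R2 with R2/(R1+R2) = 0.176 and R1‖R2 ≤ 108 Ω will meet the spec.)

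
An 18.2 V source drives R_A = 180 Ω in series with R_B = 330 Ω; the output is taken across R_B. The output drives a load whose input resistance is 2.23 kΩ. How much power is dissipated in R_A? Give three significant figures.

P ≈ 273 mW

Total resistance from the source is R_A + (R_B‖R_L) = 467.5 Ω, so I = 18.2/467.5 Ω = 38.93 mA.
P = I²·R_A = (38.93 mA)² × 180 Ω = 273 mW.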